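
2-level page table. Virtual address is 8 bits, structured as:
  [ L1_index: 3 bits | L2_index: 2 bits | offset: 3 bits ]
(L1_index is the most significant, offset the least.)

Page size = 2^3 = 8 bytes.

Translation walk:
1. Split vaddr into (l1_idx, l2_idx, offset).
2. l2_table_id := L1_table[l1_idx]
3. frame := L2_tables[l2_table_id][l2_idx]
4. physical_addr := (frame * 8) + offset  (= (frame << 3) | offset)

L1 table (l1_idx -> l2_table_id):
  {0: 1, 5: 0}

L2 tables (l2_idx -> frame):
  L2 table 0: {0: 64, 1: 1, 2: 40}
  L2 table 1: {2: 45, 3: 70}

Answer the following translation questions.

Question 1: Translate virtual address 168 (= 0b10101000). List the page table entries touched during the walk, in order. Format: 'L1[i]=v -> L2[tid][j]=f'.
vaddr = 168 = 0b10101000
Split: l1_idx=5, l2_idx=1, offset=0

Answer: L1[5]=0 -> L2[0][1]=1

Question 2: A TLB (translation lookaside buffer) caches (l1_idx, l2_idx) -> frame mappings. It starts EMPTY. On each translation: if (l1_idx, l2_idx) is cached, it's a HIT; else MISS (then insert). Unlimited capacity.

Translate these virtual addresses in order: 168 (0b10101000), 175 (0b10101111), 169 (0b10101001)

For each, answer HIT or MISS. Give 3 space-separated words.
Answer: MISS HIT HIT

Derivation:
vaddr=168: (5,1) not in TLB -> MISS, insert
vaddr=175: (5,1) in TLB -> HIT
vaddr=169: (5,1) in TLB -> HIT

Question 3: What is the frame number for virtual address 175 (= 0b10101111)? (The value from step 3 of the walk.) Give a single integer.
vaddr = 175: l1_idx=5, l2_idx=1
L1[5] = 0; L2[0][1] = 1

Answer: 1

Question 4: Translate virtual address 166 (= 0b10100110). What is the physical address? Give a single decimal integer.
Answer: 518

Derivation:
vaddr = 166 = 0b10100110
Split: l1_idx=5, l2_idx=0, offset=6
L1[5] = 0
L2[0][0] = 64
paddr = 64 * 8 + 6 = 518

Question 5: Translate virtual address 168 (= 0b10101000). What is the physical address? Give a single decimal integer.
Answer: 8

Derivation:
vaddr = 168 = 0b10101000
Split: l1_idx=5, l2_idx=1, offset=0
L1[5] = 0
L2[0][1] = 1
paddr = 1 * 8 + 0 = 8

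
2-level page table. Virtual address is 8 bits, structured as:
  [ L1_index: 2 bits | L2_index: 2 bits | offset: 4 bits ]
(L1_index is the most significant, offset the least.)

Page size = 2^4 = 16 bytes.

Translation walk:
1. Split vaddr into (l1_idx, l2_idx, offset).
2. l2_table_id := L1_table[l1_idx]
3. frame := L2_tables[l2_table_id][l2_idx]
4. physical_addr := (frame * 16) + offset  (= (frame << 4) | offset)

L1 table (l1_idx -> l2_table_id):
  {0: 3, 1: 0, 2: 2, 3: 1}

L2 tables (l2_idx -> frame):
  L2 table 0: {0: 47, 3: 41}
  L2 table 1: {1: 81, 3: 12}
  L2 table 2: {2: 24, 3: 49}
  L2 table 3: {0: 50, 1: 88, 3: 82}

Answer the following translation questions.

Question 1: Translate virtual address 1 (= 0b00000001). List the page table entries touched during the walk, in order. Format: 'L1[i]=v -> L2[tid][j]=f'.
vaddr = 1 = 0b00000001
Split: l1_idx=0, l2_idx=0, offset=1

Answer: L1[0]=3 -> L2[3][0]=50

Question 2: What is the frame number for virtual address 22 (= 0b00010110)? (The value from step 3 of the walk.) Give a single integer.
Answer: 88

Derivation:
vaddr = 22: l1_idx=0, l2_idx=1
L1[0] = 3; L2[3][1] = 88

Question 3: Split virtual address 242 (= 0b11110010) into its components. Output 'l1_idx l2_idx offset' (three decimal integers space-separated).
Answer: 3 3 2

Derivation:
vaddr = 242 = 0b11110010
  top 2 bits -> l1_idx = 3
  next 2 bits -> l2_idx = 3
  bottom 4 bits -> offset = 2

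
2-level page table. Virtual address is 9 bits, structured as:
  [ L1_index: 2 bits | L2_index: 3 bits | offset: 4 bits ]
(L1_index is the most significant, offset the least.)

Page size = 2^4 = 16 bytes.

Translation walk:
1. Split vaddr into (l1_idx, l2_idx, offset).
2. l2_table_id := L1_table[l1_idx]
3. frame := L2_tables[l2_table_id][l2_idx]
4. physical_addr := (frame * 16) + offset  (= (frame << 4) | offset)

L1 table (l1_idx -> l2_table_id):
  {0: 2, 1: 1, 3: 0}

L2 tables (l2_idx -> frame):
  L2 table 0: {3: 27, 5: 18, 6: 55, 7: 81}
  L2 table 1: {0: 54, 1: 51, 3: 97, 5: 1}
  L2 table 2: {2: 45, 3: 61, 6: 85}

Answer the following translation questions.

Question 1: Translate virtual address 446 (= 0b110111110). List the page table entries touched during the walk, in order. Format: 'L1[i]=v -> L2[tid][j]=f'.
Answer: L1[3]=0 -> L2[0][3]=27

Derivation:
vaddr = 446 = 0b110111110
Split: l1_idx=3, l2_idx=3, offset=14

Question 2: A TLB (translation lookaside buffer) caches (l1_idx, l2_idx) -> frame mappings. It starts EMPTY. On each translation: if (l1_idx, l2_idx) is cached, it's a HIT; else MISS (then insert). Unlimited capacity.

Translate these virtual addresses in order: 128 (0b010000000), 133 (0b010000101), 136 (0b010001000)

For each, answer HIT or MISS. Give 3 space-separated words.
vaddr=128: (1,0) not in TLB -> MISS, insert
vaddr=133: (1,0) in TLB -> HIT
vaddr=136: (1,0) in TLB -> HIT

Answer: MISS HIT HIT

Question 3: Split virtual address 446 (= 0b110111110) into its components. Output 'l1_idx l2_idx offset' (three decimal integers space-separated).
Answer: 3 3 14

Derivation:
vaddr = 446 = 0b110111110
  top 2 bits -> l1_idx = 3
  next 3 bits -> l2_idx = 3
  bottom 4 bits -> offset = 14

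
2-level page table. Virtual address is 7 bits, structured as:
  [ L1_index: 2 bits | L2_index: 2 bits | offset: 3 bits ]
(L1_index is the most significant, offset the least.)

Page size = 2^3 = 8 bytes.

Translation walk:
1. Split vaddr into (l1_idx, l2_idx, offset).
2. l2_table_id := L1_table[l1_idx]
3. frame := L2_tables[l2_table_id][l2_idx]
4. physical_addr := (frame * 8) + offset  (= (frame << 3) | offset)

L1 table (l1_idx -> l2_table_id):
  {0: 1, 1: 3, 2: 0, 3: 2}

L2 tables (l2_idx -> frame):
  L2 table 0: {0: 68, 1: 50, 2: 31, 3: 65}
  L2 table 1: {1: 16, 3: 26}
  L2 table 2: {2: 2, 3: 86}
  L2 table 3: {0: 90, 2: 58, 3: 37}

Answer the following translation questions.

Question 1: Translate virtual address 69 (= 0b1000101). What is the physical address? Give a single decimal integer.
vaddr = 69 = 0b1000101
Split: l1_idx=2, l2_idx=0, offset=5
L1[2] = 0
L2[0][0] = 68
paddr = 68 * 8 + 5 = 549

Answer: 549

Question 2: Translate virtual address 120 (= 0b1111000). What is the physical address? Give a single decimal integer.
vaddr = 120 = 0b1111000
Split: l1_idx=3, l2_idx=3, offset=0
L1[3] = 2
L2[2][3] = 86
paddr = 86 * 8 + 0 = 688

Answer: 688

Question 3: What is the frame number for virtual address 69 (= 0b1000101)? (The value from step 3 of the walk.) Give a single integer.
vaddr = 69: l1_idx=2, l2_idx=0
L1[2] = 0; L2[0][0] = 68

Answer: 68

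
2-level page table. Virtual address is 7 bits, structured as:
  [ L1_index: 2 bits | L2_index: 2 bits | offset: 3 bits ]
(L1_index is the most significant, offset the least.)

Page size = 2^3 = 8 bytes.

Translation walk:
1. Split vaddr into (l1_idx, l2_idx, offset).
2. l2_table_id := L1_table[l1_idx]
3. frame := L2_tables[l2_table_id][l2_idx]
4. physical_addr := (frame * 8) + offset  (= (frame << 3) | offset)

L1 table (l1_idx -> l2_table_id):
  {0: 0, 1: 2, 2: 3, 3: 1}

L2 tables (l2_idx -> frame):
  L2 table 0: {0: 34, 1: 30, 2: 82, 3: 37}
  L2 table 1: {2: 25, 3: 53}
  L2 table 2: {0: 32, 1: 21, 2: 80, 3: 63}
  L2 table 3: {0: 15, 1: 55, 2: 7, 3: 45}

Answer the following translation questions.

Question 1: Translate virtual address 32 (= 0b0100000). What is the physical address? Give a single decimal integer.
vaddr = 32 = 0b0100000
Split: l1_idx=1, l2_idx=0, offset=0
L1[1] = 2
L2[2][0] = 32
paddr = 32 * 8 + 0 = 256

Answer: 256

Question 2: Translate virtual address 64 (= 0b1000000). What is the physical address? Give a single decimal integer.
Answer: 120

Derivation:
vaddr = 64 = 0b1000000
Split: l1_idx=2, l2_idx=0, offset=0
L1[2] = 3
L2[3][0] = 15
paddr = 15 * 8 + 0 = 120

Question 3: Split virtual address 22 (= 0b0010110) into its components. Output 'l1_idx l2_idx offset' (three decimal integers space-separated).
Answer: 0 2 6

Derivation:
vaddr = 22 = 0b0010110
  top 2 bits -> l1_idx = 0
  next 2 bits -> l2_idx = 2
  bottom 3 bits -> offset = 6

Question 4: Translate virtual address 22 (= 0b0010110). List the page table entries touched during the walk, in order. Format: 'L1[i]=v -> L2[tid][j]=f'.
vaddr = 22 = 0b0010110
Split: l1_idx=0, l2_idx=2, offset=6

Answer: L1[0]=0 -> L2[0][2]=82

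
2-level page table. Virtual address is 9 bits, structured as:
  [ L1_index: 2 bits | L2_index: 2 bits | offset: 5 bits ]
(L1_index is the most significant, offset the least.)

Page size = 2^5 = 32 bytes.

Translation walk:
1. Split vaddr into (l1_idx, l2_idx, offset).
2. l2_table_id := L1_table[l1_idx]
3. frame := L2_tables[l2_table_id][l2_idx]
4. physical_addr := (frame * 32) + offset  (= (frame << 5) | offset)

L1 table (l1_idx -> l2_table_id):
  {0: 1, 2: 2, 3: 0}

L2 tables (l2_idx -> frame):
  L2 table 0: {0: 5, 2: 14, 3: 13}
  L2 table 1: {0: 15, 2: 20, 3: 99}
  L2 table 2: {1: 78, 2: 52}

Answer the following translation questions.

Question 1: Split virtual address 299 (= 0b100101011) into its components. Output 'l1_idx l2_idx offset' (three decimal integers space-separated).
Answer: 2 1 11

Derivation:
vaddr = 299 = 0b100101011
  top 2 bits -> l1_idx = 2
  next 2 bits -> l2_idx = 1
  bottom 5 bits -> offset = 11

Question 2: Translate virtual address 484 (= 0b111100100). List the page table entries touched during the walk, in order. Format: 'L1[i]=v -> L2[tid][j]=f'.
Answer: L1[3]=0 -> L2[0][3]=13

Derivation:
vaddr = 484 = 0b111100100
Split: l1_idx=3, l2_idx=3, offset=4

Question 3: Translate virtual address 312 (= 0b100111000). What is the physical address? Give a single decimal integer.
vaddr = 312 = 0b100111000
Split: l1_idx=2, l2_idx=1, offset=24
L1[2] = 2
L2[2][1] = 78
paddr = 78 * 32 + 24 = 2520

Answer: 2520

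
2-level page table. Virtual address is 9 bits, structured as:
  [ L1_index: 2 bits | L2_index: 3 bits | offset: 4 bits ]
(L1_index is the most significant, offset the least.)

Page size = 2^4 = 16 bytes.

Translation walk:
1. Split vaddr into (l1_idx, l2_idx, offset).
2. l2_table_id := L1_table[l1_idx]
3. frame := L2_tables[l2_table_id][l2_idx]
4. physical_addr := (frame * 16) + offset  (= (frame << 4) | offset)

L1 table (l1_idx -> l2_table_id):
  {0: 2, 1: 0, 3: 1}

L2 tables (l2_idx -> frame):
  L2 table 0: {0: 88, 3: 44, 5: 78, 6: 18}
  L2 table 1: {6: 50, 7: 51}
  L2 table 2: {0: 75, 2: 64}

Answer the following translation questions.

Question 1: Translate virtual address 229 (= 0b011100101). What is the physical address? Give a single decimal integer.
vaddr = 229 = 0b011100101
Split: l1_idx=1, l2_idx=6, offset=5
L1[1] = 0
L2[0][6] = 18
paddr = 18 * 16 + 5 = 293

Answer: 293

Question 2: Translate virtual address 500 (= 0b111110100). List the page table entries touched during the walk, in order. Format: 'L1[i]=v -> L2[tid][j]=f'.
vaddr = 500 = 0b111110100
Split: l1_idx=3, l2_idx=7, offset=4

Answer: L1[3]=1 -> L2[1][7]=51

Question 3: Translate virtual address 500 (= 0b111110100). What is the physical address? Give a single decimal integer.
vaddr = 500 = 0b111110100
Split: l1_idx=3, l2_idx=7, offset=4
L1[3] = 1
L2[1][7] = 51
paddr = 51 * 16 + 4 = 820

Answer: 820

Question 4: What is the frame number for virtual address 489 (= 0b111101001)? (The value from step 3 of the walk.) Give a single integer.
Answer: 50

Derivation:
vaddr = 489: l1_idx=3, l2_idx=6
L1[3] = 1; L2[1][6] = 50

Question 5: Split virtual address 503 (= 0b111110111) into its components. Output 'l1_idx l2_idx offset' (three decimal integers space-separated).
Answer: 3 7 7

Derivation:
vaddr = 503 = 0b111110111
  top 2 bits -> l1_idx = 3
  next 3 bits -> l2_idx = 7
  bottom 4 bits -> offset = 7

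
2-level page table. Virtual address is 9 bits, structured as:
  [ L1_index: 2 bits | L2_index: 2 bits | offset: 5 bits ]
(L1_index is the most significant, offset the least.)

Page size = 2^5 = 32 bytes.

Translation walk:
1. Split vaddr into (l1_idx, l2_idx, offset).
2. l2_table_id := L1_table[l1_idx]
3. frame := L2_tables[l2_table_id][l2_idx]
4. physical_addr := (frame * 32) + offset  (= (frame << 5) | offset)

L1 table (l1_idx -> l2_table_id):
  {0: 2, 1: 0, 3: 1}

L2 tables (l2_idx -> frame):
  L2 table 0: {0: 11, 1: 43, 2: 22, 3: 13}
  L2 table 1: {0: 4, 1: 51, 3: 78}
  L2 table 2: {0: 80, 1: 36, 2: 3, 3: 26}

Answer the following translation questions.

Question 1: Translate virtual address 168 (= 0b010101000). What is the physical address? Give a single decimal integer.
Answer: 1384

Derivation:
vaddr = 168 = 0b010101000
Split: l1_idx=1, l2_idx=1, offset=8
L1[1] = 0
L2[0][1] = 43
paddr = 43 * 32 + 8 = 1384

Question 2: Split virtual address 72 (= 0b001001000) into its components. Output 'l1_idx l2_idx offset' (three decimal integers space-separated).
vaddr = 72 = 0b001001000
  top 2 bits -> l1_idx = 0
  next 2 bits -> l2_idx = 2
  bottom 5 bits -> offset = 8

Answer: 0 2 8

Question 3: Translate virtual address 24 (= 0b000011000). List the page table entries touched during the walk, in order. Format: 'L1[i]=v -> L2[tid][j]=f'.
Answer: L1[0]=2 -> L2[2][0]=80

Derivation:
vaddr = 24 = 0b000011000
Split: l1_idx=0, l2_idx=0, offset=24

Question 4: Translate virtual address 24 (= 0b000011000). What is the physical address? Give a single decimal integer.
vaddr = 24 = 0b000011000
Split: l1_idx=0, l2_idx=0, offset=24
L1[0] = 2
L2[2][0] = 80
paddr = 80 * 32 + 24 = 2584

Answer: 2584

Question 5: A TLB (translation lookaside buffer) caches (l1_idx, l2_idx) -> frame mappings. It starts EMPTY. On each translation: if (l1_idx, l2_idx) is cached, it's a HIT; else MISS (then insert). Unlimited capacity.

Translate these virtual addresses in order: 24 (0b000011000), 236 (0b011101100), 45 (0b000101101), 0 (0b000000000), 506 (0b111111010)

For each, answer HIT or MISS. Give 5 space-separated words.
Answer: MISS MISS MISS HIT MISS

Derivation:
vaddr=24: (0,0) not in TLB -> MISS, insert
vaddr=236: (1,3) not in TLB -> MISS, insert
vaddr=45: (0,1) not in TLB -> MISS, insert
vaddr=0: (0,0) in TLB -> HIT
vaddr=506: (3,3) not in TLB -> MISS, insert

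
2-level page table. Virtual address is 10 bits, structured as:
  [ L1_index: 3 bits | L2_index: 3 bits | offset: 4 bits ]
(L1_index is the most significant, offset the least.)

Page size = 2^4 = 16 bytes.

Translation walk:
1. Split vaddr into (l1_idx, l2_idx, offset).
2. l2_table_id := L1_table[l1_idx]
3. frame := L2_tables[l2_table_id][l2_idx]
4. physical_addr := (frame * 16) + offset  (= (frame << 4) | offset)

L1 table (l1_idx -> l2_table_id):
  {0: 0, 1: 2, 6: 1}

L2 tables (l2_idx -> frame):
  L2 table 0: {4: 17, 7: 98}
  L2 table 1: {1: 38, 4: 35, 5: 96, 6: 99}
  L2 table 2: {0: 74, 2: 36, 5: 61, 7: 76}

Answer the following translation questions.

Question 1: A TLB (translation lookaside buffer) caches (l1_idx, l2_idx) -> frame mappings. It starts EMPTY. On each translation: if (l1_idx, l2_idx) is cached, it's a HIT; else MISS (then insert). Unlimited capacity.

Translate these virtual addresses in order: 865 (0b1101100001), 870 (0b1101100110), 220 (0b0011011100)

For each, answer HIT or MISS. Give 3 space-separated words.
vaddr=865: (6,6) not in TLB -> MISS, insert
vaddr=870: (6,6) in TLB -> HIT
vaddr=220: (1,5) not in TLB -> MISS, insert

Answer: MISS HIT MISS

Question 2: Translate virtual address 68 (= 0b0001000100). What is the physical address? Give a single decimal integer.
Answer: 276

Derivation:
vaddr = 68 = 0b0001000100
Split: l1_idx=0, l2_idx=4, offset=4
L1[0] = 0
L2[0][4] = 17
paddr = 17 * 16 + 4 = 276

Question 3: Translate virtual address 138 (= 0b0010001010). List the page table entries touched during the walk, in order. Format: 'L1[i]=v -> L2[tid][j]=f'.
vaddr = 138 = 0b0010001010
Split: l1_idx=1, l2_idx=0, offset=10

Answer: L1[1]=2 -> L2[2][0]=74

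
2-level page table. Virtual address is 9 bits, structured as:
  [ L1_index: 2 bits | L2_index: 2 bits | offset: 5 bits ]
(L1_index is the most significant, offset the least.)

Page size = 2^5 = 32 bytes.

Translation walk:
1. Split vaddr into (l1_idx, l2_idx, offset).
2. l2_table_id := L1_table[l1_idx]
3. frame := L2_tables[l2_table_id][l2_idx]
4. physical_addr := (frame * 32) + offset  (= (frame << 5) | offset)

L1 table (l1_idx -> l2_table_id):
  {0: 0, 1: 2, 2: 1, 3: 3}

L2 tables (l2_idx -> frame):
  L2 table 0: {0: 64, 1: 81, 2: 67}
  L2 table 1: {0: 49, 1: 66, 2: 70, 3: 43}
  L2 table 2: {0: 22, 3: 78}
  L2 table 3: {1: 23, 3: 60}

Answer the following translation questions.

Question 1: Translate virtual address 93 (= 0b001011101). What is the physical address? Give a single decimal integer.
Answer: 2173

Derivation:
vaddr = 93 = 0b001011101
Split: l1_idx=0, l2_idx=2, offset=29
L1[0] = 0
L2[0][2] = 67
paddr = 67 * 32 + 29 = 2173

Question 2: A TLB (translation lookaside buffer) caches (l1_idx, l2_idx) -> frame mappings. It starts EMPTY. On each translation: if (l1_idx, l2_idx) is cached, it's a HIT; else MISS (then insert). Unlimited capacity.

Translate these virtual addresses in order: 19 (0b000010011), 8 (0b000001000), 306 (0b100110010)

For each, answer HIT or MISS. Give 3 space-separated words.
vaddr=19: (0,0) not in TLB -> MISS, insert
vaddr=8: (0,0) in TLB -> HIT
vaddr=306: (2,1) not in TLB -> MISS, insert

Answer: MISS HIT MISS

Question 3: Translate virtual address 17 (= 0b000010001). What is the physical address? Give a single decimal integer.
vaddr = 17 = 0b000010001
Split: l1_idx=0, l2_idx=0, offset=17
L1[0] = 0
L2[0][0] = 64
paddr = 64 * 32 + 17 = 2065

Answer: 2065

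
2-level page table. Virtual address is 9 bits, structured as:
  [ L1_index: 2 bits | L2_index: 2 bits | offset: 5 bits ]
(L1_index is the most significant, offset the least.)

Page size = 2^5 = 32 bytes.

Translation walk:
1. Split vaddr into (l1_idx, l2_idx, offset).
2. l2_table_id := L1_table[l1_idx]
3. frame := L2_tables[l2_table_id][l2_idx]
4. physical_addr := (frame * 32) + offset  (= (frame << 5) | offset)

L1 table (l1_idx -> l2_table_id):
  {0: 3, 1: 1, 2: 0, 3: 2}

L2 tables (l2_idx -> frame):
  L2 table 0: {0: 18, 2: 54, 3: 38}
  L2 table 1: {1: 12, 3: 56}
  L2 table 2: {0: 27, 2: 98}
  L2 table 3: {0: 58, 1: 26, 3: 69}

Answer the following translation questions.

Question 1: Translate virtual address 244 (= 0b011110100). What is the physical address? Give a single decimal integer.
vaddr = 244 = 0b011110100
Split: l1_idx=1, l2_idx=3, offset=20
L1[1] = 1
L2[1][3] = 56
paddr = 56 * 32 + 20 = 1812

Answer: 1812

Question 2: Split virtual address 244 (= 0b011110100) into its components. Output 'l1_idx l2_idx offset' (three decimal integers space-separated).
Answer: 1 3 20

Derivation:
vaddr = 244 = 0b011110100
  top 2 bits -> l1_idx = 1
  next 2 bits -> l2_idx = 3
  bottom 5 bits -> offset = 20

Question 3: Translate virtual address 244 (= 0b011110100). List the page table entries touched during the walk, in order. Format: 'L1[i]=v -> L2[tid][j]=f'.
vaddr = 244 = 0b011110100
Split: l1_idx=1, l2_idx=3, offset=20

Answer: L1[1]=1 -> L2[1][3]=56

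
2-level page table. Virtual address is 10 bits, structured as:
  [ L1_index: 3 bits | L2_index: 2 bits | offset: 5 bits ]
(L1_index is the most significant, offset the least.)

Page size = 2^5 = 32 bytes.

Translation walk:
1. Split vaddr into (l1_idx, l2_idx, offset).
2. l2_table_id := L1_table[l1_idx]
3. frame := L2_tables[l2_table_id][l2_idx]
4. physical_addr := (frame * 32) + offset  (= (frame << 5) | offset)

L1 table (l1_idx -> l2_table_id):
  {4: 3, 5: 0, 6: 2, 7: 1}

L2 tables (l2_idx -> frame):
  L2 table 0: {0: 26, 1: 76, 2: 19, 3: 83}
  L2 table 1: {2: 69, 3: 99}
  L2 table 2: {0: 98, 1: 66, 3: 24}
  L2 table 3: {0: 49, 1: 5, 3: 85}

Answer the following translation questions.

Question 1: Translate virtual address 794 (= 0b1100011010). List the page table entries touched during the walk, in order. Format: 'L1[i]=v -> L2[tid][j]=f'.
vaddr = 794 = 0b1100011010
Split: l1_idx=6, l2_idx=0, offset=26

Answer: L1[6]=2 -> L2[2][0]=98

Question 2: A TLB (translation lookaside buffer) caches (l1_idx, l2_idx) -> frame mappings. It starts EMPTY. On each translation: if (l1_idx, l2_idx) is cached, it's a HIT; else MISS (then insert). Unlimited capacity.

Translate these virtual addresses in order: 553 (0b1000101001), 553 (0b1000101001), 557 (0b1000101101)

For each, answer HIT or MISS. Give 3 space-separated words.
vaddr=553: (4,1) not in TLB -> MISS, insert
vaddr=553: (4,1) in TLB -> HIT
vaddr=557: (4,1) in TLB -> HIT

Answer: MISS HIT HIT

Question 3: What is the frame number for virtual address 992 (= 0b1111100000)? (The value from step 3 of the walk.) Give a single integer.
vaddr = 992: l1_idx=7, l2_idx=3
L1[7] = 1; L2[1][3] = 99

Answer: 99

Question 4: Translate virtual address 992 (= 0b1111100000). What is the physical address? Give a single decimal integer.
vaddr = 992 = 0b1111100000
Split: l1_idx=7, l2_idx=3, offset=0
L1[7] = 1
L2[1][3] = 99
paddr = 99 * 32 + 0 = 3168

Answer: 3168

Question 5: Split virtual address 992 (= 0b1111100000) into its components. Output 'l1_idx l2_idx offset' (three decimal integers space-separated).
Answer: 7 3 0

Derivation:
vaddr = 992 = 0b1111100000
  top 3 bits -> l1_idx = 7
  next 2 bits -> l2_idx = 3
  bottom 5 bits -> offset = 0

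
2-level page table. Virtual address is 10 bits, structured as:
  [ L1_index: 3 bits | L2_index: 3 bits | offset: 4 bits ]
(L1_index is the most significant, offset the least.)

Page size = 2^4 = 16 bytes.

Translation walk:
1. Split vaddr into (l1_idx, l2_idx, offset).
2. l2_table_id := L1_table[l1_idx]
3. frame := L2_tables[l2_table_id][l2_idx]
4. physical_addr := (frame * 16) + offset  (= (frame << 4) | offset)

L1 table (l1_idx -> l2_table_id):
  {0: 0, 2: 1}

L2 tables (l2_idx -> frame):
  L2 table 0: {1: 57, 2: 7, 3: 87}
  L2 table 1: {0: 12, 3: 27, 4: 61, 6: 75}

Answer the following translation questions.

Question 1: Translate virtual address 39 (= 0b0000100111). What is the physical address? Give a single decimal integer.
Answer: 119

Derivation:
vaddr = 39 = 0b0000100111
Split: l1_idx=0, l2_idx=2, offset=7
L1[0] = 0
L2[0][2] = 7
paddr = 7 * 16 + 7 = 119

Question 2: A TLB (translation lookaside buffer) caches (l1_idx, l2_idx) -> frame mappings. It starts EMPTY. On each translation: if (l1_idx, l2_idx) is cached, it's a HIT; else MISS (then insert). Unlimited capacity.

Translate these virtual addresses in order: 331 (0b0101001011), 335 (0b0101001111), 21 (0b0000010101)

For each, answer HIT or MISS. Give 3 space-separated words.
Answer: MISS HIT MISS

Derivation:
vaddr=331: (2,4) not in TLB -> MISS, insert
vaddr=335: (2,4) in TLB -> HIT
vaddr=21: (0,1) not in TLB -> MISS, insert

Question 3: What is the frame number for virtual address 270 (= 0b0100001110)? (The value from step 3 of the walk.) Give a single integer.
Answer: 12

Derivation:
vaddr = 270: l1_idx=2, l2_idx=0
L1[2] = 1; L2[1][0] = 12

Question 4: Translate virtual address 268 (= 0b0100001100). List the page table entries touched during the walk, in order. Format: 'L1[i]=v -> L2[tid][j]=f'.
vaddr = 268 = 0b0100001100
Split: l1_idx=2, l2_idx=0, offset=12

Answer: L1[2]=1 -> L2[1][0]=12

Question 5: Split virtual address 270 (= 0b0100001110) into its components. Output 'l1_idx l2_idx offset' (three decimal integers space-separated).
Answer: 2 0 14

Derivation:
vaddr = 270 = 0b0100001110
  top 3 bits -> l1_idx = 2
  next 3 bits -> l2_idx = 0
  bottom 4 bits -> offset = 14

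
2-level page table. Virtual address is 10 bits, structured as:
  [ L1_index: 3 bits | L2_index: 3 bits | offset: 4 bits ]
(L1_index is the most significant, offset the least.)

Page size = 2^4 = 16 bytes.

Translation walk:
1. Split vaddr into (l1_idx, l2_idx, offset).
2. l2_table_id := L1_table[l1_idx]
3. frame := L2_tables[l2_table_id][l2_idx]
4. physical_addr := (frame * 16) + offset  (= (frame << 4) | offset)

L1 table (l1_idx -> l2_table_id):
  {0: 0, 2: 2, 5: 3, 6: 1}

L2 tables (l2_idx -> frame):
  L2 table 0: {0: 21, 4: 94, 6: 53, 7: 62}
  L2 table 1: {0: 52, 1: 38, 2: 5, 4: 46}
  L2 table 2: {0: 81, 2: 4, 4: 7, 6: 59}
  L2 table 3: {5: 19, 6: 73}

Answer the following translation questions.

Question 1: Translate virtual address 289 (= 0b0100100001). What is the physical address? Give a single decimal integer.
Answer: 65

Derivation:
vaddr = 289 = 0b0100100001
Split: l1_idx=2, l2_idx=2, offset=1
L1[2] = 2
L2[2][2] = 4
paddr = 4 * 16 + 1 = 65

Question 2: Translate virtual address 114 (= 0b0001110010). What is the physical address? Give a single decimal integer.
Answer: 994

Derivation:
vaddr = 114 = 0b0001110010
Split: l1_idx=0, l2_idx=7, offset=2
L1[0] = 0
L2[0][7] = 62
paddr = 62 * 16 + 2 = 994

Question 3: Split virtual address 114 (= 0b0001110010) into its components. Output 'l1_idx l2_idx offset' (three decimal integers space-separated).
Answer: 0 7 2

Derivation:
vaddr = 114 = 0b0001110010
  top 3 bits -> l1_idx = 0
  next 3 bits -> l2_idx = 7
  bottom 4 bits -> offset = 2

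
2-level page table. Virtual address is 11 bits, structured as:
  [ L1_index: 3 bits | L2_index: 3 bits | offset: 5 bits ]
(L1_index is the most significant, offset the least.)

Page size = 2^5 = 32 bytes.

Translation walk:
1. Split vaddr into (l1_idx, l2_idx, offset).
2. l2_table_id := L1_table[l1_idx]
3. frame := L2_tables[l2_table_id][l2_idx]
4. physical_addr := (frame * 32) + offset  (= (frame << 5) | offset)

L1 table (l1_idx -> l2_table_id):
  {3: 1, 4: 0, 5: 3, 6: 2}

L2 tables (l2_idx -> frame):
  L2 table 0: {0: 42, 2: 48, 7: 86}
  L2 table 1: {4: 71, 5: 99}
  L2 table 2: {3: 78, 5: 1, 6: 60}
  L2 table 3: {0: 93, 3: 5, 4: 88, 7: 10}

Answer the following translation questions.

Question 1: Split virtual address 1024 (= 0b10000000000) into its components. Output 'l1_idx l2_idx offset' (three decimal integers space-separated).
Answer: 4 0 0

Derivation:
vaddr = 1024 = 0b10000000000
  top 3 bits -> l1_idx = 4
  next 3 bits -> l2_idx = 0
  bottom 5 bits -> offset = 0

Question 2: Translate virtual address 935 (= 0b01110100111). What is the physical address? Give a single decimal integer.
vaddr = 935 = 0b01110100111
Split: l1_idx=3, l2_idx=5, offset=7
L1[3] = 1
L2[1][5] = 99
paddr = 99 * 32 + 7 = 3175

Answer: 3175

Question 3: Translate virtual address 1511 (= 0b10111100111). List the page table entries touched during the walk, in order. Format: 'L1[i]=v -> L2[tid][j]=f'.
Answer: L1[5]=3 -> L2[3][7]=10

Derivation:
vaddr = 1511 = 0b10111100111
Split: l1_idx=5, l2_idx=7, offset=7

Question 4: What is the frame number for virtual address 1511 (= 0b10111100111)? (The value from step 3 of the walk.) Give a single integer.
vaddr = 1511: l1_idx=5, l2_idx=7
L1[5] = 3; L2[3][7] = 10

Answer: 10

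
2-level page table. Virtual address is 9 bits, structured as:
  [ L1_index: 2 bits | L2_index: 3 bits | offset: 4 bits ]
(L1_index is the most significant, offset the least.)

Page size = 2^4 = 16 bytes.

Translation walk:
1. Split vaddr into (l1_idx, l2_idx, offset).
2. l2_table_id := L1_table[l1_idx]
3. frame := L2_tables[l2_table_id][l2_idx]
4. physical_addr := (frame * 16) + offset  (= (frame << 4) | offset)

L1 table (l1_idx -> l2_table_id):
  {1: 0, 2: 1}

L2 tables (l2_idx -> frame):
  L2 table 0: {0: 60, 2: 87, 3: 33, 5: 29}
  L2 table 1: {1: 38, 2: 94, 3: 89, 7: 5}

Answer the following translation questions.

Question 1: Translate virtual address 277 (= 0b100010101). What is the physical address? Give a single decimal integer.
Answer: 613

Derivation:
vaddr = 277 = 0b100010101
Split: l1_idx=2, l2_idx=1, offset=5
L1[2] = 1
L2[1][1] = 38
paddr = 38 * 16 + 5 = 613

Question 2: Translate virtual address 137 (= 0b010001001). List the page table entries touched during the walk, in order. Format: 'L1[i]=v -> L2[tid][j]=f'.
Answer: L1[1]=0 -> L2[0][0]=60

Derivation:
vaddr = 137 = 0b010001001
Split: l1_idx=1, l2_idx=0, offset=9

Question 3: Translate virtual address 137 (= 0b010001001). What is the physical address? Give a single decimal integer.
vaddr = 137 = 0b010001001
Split: l1_idx=1, l2_idx=0, offset=9
L1[1] = 0
L2[0][0] = 60
paddr = 60 * 16 + 9 = 969

Answer: 969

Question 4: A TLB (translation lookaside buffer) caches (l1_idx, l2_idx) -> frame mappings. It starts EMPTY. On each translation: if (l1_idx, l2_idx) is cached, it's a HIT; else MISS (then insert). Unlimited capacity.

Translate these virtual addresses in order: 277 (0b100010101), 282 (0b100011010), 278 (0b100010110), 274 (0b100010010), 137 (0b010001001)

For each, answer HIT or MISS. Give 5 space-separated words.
Answer: MISS HIT HIT HIT MISS

Derivation:
vaddr=277: (2,1) not in TLB -> MISS, insert
vaddr=282: (2,1) in TLB -> HIT
vaddr=278: (2,1) in TLB -> HIT
vaddr=274: (2,1) in TLB -> HIT
vaddr=137: (1,0) not in TLB -> MISS, insert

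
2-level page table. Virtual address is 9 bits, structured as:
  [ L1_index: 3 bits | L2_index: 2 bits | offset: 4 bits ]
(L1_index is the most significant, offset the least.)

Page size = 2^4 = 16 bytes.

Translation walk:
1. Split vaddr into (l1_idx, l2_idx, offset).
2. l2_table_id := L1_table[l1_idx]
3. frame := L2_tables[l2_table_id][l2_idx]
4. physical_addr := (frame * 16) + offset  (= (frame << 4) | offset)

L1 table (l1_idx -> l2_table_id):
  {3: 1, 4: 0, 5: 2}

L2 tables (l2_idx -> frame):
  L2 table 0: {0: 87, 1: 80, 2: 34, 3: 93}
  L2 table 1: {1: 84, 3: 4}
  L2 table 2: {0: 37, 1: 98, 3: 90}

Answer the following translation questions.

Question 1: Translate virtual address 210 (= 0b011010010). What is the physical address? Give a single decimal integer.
vaddr = 210 = 0b011010010
Split: l1_idx=3, l2_idx=1, offset=2
L1[3] = 1
L2[1][1] = 84
paddr = 84 * 16 + 2 = 1346

Answer: 1346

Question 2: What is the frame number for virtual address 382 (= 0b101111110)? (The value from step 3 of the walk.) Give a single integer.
Answer: 90

Derivation:
vaddr = 382: l1_idx=5, l2_idx=3
L1[5] = 2; L2[2][3] = 90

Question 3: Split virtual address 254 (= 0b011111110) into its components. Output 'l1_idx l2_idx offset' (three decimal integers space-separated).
Answer: 3 3 14

Derivation:
vaddr = 254 = 0b011111110
  top 3 bits -> l1_idx = 3
  next 2 bits -> l2_idx = 3
  bottom 4 bits -> offset = 14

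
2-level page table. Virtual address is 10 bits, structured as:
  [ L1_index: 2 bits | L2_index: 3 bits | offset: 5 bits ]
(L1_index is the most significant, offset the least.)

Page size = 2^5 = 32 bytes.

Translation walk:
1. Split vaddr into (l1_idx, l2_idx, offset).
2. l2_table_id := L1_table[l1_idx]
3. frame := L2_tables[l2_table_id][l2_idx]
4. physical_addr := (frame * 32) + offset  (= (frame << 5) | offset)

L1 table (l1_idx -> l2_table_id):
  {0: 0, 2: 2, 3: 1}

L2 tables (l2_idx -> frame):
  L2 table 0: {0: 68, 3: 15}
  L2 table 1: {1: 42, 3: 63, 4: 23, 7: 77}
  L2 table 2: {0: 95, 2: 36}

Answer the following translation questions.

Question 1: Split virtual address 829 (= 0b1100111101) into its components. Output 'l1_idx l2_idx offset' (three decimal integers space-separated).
Answer: 3 1 29

Derivation:
vaddr = 829 = 0b1100111101
  top 2 bits -> l1_idx = 3
  next 3 bits -> l2_idx = 1
  bottom 5 bits -> offset = 29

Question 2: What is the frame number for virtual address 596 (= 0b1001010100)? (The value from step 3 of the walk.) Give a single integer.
vaddr = 596: l1_idx=2, l2_idx=2
L1[2] = 2; L2[2][2] = 36

Answer: 36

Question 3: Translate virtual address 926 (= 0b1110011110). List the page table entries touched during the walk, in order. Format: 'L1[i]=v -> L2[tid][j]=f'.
Answer: L1[3]=1 -> L2[1][4]=23

Derivation:
vaddr = 926 = 0b1110011110
Split: l1_idx=3, l2_idx=4, offset=30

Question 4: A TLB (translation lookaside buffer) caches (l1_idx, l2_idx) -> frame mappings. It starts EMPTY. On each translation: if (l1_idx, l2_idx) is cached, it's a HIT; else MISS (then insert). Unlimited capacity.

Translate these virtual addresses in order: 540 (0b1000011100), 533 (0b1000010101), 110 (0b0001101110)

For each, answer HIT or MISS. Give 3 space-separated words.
Answer: MISS HIT MISS

Derivation:
vaddr=540: (2,0) not in TLB -> MISS, insert
vaddr=533: (2,0) in TLB -> HIT
vaddr=110: (0,3) not in TLB -> MISS, insert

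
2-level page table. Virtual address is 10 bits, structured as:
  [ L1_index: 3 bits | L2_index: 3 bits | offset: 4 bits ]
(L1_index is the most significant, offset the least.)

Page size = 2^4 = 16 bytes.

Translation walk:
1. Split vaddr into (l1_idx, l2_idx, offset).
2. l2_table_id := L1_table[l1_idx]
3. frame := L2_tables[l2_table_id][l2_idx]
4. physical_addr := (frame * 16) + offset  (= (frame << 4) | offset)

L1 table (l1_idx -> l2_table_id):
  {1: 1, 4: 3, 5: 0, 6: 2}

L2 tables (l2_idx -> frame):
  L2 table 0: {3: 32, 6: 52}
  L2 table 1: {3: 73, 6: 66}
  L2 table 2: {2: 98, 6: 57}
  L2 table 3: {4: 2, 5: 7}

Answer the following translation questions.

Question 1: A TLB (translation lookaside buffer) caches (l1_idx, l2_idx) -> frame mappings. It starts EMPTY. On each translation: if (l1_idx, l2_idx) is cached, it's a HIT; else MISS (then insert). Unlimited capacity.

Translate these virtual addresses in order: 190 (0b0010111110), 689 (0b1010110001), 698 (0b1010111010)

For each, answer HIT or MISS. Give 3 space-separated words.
vaddr=190: (1,3) not in TLB -> MISS, insert
vaddr=689: (5,3) not in TLB -> MISS, insert
vaddr=698: (5,3) in TLB -> HIT

Answer: MISS MISS HIT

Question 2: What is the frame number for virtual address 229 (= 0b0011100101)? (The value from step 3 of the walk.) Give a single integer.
Answer: 66

Derivation:
vaddr = 229: l1_idx=1, l2_idx=6
L1[1] = 1; L2[1][6] = 66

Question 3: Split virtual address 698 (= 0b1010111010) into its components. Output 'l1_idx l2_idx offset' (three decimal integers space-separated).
vaddr = 698 = 0b1010111010
  top 3 bits -> l1_idx = 5
  next 3 bits -> l2_idx = 3
  bottom 4 bits -> offset = 10

Answer: 5 3 10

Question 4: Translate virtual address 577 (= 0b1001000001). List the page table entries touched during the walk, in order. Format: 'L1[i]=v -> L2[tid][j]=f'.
vaddr = 577 = 0b1001000001
Split: l1_idx=4, l2_idx=4, offset=1

Answer: L1[4]=3 -> L2[3][4]=2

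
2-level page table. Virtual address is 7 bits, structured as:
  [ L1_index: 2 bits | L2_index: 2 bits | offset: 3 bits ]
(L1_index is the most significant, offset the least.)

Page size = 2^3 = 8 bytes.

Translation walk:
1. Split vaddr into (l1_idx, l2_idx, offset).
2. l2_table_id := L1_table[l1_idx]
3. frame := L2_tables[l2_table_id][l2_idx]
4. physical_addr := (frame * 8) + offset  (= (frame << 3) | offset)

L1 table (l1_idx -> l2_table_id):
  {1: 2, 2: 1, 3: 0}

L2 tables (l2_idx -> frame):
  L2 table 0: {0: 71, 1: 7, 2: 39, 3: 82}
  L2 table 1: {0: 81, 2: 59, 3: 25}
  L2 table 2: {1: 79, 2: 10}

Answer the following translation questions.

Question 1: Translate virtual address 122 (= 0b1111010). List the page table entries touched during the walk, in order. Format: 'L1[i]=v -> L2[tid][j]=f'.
Answer: L1[3]=0 -> L2[0][3]=82

Derivation:
vaddr = 122 = 0b1111010
Split: l1_idx=3, l2_idx=3, offset=2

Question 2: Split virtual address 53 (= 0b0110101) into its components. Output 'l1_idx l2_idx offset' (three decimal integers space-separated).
vaddr = 53 = 0b0110101
  top 2 bits -> l1_idx = 1
  next 2 bits -> l2_idx = 2
  bottom 3 bits -> offset = 5

Answer: 1 2 5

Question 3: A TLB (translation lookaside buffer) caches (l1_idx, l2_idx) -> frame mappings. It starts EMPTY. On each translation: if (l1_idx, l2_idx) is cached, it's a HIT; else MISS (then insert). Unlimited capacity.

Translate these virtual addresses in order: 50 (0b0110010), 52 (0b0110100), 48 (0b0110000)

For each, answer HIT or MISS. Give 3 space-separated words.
vaddr=50: (1,2) not in TLB -> MISS, insert
vaddr=52: (1,2) in TLB -> HIT
vaddr=48: (1,2) in TLB -> HIT

Answer: MISS HIT HIT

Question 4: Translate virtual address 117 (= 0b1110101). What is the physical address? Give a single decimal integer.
Answer: 317

Derivation:
vaddr = 117 = 0b1110101
Split: l1_idx=3, l2_idx=2, offset=5
L1[3] = 0
L2[0][2] = 39
paddr = 39 * 8 + 5 = 317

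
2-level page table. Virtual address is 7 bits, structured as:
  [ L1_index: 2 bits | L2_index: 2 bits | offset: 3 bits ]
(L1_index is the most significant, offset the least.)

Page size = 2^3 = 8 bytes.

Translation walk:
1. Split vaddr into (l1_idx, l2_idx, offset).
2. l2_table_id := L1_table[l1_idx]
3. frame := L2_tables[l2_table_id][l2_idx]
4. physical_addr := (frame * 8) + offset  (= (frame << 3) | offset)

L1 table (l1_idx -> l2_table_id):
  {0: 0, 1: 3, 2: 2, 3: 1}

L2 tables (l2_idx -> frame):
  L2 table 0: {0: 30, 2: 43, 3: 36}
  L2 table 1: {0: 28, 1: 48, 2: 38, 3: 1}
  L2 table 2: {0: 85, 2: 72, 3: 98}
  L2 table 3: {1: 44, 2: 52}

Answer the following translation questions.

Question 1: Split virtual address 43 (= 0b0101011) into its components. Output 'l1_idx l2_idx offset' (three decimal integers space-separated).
vaddr = 43 = 0b0101011
  top 2 bits -> l1_idx = 1
  next 2 bits -> l2_idx = 1
  bottom 3 bits -> offset = 3

Answer: 1 1 3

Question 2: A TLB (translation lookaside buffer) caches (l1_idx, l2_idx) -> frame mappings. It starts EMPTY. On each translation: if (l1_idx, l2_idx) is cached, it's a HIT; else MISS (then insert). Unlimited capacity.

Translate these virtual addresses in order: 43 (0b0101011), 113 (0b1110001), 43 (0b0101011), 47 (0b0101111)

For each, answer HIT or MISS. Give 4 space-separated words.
vaddr=43: (1,1) not in TLB -> MISS, insert
vaddr=113: (3,2) not in TLB -> MISS, insert
vaddr=43: (1,1) in TLB -> HIT
vaddr=47: (1,1) in TLB -> HIT

Answer: MISS MISS HIT HIT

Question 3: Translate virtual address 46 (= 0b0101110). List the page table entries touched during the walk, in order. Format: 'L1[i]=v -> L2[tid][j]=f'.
vaddr = 46 = 0b0101110
Split: l1_idx=1, l2_idx=1, offset=6

Answer: L1[1]=3 -> L2[3][1]=44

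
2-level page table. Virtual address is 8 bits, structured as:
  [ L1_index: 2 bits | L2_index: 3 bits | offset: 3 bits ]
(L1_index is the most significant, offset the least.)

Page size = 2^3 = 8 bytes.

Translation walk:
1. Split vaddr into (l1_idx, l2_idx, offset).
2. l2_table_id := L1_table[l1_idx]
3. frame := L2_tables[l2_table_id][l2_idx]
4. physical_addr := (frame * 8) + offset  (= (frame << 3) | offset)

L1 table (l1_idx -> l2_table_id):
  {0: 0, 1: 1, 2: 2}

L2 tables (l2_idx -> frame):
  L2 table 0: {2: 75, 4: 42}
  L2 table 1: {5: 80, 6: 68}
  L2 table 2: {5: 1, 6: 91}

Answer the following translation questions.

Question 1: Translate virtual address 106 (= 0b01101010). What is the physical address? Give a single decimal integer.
Answer: 642

Derivation:
vaddr = 106 = 0b01101010
Split: l1_idx=1, l2_idx=5, offset=2
L1[1] = 1
L2[1][5] = 80
paddr = 80 * 8 + 2 = 642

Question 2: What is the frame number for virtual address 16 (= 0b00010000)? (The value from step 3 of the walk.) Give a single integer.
vaddr = 16: l1_idx=0, l2_idx=2
L1[0] = 0; L2[0][2] = 75

Answer: 75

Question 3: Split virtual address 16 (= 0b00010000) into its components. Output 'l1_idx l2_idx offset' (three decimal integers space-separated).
Answer: 0 2 0

Derivation:
vaddr = 16 = 0b00010000
  top 2 bits -> l1_idx = 0
  next 3 bits -> l2_idx = 2
  bottom 3 bits -> offset = 0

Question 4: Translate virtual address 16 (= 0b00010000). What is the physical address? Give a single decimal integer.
Answer: 600

Derivation:
vaddr = 16 = 0b00010000
Split: l1_idx=0, l2_idx=2, offset=0
L1[0] = 0
L2[0][2] = 75
paddr = 75 * 8 + 0 = 600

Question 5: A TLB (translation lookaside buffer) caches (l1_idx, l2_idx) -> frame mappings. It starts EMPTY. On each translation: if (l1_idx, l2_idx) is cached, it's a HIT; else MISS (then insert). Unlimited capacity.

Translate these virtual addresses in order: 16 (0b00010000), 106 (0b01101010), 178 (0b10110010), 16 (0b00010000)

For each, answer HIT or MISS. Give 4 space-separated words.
vaddr=16: (0,2) not in TLB -> MISS, insert
vaddr=106: (1,5) not in TLB -> MISS, insert
vaddr=178: (2,6) not in TLB -> MISS, insert
vaddr=16: (0,2) in TLB -> HIT

Answer: MISS MISS MISS HIT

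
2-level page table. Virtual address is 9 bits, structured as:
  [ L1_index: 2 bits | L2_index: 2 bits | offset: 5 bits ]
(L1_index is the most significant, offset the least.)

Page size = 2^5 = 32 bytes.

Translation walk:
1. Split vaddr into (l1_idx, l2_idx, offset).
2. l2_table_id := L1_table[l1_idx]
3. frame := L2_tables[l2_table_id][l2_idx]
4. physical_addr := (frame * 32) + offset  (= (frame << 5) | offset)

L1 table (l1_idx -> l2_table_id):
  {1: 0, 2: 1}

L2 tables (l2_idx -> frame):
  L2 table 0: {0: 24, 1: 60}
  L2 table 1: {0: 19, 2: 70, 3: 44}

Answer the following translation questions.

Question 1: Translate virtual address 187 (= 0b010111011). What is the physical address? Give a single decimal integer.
vaddr = 187 = 0b010111011
Split: l1_idx=1, l2_idx=1, offset=27
L1[1] = 0
L2[0][1] = 60
paddr = 60 * 32 + 27 = 1947

Answer: 1947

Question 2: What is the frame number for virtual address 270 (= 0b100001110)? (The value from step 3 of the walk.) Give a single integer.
Answer: 19

Derivation:
vaddr = 270: l1_idx=2, l2_idx=0
L1[2] = 1; L2[1][0] = 19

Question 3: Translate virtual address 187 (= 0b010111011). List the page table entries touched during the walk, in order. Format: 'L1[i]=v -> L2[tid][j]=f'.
vaddr = 187 = 0b010111011
Split: l1_idx=1, l2_idx=1, offset=27

Answer: L1[1]=0 -> L2[0][1]=60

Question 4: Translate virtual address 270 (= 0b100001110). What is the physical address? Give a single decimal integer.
vaddr = 270 = 0b100001110
Split: l1_idx=2, l2_idx=0, offset=14
L1[2] = 1
L2[1][0] = 19
paddr = 19 * 32 + 14 = 622

Answer: 622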